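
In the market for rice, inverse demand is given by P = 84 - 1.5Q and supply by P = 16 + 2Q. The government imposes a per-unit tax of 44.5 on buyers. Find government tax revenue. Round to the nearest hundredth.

298.79

Pre-tax equilibrium: 84 - 1.5Q = 16 + 2Q gives Q* = 19.4286, P* = 54.8571.
A tax on buyers shifts demand down by 44.5: (84 - 44.5) - 1.5Q = 16 + 2Q, so Q_t = 6.7143. Buyers pay P_b = 73.9286; sellers receive P_s = P_b - 44.5 = 29.4286.
Tax revenue = t x Q_t = 44.5 x 6.7143 = 298.7857.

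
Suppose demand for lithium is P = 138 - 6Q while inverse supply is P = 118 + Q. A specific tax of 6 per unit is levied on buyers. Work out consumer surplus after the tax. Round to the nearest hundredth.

Pre-tax equilibrium: 138 - 6Q = 118 + Q gives Q* = 2.8571, P* = 120.8571.
With the tax, buyers' net willingness to pay falls by 6: (138 - 6) - 6Q = 118 + Q, so Q_t = 2. Buyers pay P_b = 126; sellers receive P_s = P_b - 6 = 120.
Consumer surplus is the triangle under demand above P_b: (1/2)(2)(138 - 126) = 12.

12.00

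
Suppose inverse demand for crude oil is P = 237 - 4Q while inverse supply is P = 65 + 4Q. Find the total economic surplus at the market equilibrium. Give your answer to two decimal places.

1849.00

Set 237 - 4Q = 65 + 4Q, which gives 172 = 8Q, so Q* = 21.5 and P* = 237 - 4(21.5) = 151.
CS = (1/2)(21.5)(86) = 924.5 and PS = (1/2)(21.5)(86) = 924.5, so total surplus = 1849.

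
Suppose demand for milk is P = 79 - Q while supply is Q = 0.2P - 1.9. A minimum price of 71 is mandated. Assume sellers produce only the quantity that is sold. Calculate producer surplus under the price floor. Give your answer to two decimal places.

Rewriting supply in inverse form: P = 9.5 + 5Q.
Without the control, 79 - Q = 9.5 + 5Q so Q* = 11.5833 and P* = 67.4167.
At P = 71, buyers demand (79 - 71)/1 = 8 while sellers would supply more, so the quantity traded is 8 at price 71.
The supply price at Q = 8 is 49.5. PS is the trapezoid between 71 and supply over [0, 8]: (1/2)[(71 - 9.5) + (71 - 49.5)](8) = 332.

332.00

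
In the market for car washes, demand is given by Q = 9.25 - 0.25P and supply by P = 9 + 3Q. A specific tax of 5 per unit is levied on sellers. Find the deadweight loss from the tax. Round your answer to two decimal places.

Rewriting demand in inverse form: P = 37 - 4Q.
Without the tax, 37 - 4Q = 9 + 3Q so Q* = 4 and P* = 21.
With the tax, sellers need 5 more per unit: 37 - 4Q = 9 + 3Q + 5, so Q_t = 3.2857. Buyers pay P_b = 23.8571; sellers receive P_s = P_b - 5 = 18.8571.
The welfare triangle lost has base Q* - Q_t = 0.7143 and height t = 5, so DWL = (1/2)(0.7143)(5) = 1.7857.

1.79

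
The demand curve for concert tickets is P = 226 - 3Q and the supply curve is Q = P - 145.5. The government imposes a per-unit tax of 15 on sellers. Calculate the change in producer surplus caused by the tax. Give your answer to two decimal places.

Rewriting supply in inverse form: P = 145.5 + Q.
Pre-tax equilibrium: 226 - 3Q = 145.5 + Q gives Q* = 20.125, P* = 165.625.
With the tax, sellers need 15 more per unit: 226 - 3Q = 145.5 + Q + 15, so Q_t = 16.375. Buyers pay P_b = 176.875; sellers receive P_s = P_b - 15 = 161.875.
PS falls from (1/2)(20.125)(20.125) = 202.5078 to (1/2)(16.375)(16.375) = 134.0703, a change of -68.4375.

-68.44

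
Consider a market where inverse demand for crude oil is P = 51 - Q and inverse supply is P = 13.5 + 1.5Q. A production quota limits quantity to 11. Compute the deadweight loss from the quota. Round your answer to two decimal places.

20.00

Unrestricted equilibrium: Q* = (51 - 13.5)/(1 + 1.5) = 15.
At Q = 11 the demand price is 51 - (11) = 40 and the supply price is 13.5 + 1.5(11) = 30.
Deadweight loss is the triangle between the curves from 11 to 15: (1/2)(40 - 30)(15 - 11) = 20.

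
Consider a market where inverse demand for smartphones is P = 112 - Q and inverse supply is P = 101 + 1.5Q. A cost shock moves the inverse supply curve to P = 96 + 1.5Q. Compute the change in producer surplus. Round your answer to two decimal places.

Initial equilibrium: Q_0 = 4.4, P_0 = 107.6; CS_0 = (1/2)(4.4)(4.4) = 9.68, PS_0 = (1/2)(4.4)(6.6) = 14.52.
New equilibrium: 112 - Q = 96 + 1.5Q gives Q_1 = 6.4, P_1 = 105.6; CS_1 = 20.48, PS_1 = 30.72.
Change in producer surplus = 30.72 - 14.52 = 16.2.

16.20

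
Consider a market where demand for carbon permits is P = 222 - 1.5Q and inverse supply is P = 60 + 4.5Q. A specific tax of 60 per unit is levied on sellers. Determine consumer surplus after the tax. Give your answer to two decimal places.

216.75

Pre-tax equilibrium: 222 - 1.5Q = 60 + 4.5Q gives Q* = 27, P* = 181.5.
A tax on sellers shifts supply up by 60: 222 - 1.5Q = 60 + 4.5Q + 60, so Q_t = 17. Buyers pay P_b = 196.5; sellers receive P_s = P_b - 60 = 136.5.
CS = (1/2)(Q_t)(222 - P_b) = (1/2)(17)(25.5) = 216.75.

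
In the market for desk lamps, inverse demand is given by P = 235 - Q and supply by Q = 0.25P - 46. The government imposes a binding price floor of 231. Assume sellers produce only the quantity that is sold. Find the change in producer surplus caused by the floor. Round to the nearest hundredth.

Rewriting supply in inverse form: P = 184 + 4Q.
Free-market equilibrium: 235 - Q = 184 + 4Q gives Q* = 10.2, P* = 224.8.
At P = 231, buyers demand (235 - 231)/1 = 4 while sellers would supply more, so the quantity traded is 4 at price 231.
PS goes from (1/2)(10.2)(40.8) = 208.08 to 156 (computed as (231 - 184)(4) - (1/2)(4)(4)^2), a change of -52.08.

-52.08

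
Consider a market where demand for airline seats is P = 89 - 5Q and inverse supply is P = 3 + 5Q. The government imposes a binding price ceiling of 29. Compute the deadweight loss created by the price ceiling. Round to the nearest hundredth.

57.80

Free-market equilibrium: 89 - 5Q = 3 + 5Q gives Q* = 8.6, P* = 46.
At the ceiling price 29, quantity supplied is (29 - 3)/5 = 5.2; supply is the short side, so Q = 5.2 trades at P = 29.
The lost-trades triangle has base Q* - 5.2 = 3.4 and height equal to the gap between the curves at Q = 5.2, which is 63 - 29 = 34. DWL = (1/2)(3.4)(34) = 57.8.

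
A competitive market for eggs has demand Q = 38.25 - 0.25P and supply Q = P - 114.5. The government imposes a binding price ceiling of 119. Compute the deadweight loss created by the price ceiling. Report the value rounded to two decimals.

25.60

Rewriting demand in inverse form: P = 153 - 4Q.
Rewriting supply in inverse form: P = 114.5 + Q.
Free-market equilibrium: 153 - 4Q = 114.5 + Q gives Q* = 7.7, P* = 122.2.
At the ceiling price 119, quantity supplied is (119 - 114.5)/1 = 4.5; supply is the short side, so Q = 4.5 trades at P = 119.
At Q = 4.5 the demand price is 135 and the supply price is 119. Deadweight loss is the triangle between the curves from 4.5 to 7.7: (1/2)(135 - 119)(7.7 - 4.5) = 25.6.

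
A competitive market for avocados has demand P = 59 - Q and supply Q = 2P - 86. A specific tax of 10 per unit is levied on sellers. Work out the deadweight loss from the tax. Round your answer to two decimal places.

33.33

Rewriting supply in inverse form: P = 43 + 0.5Q.
Without the tax, 59 - Q = 43 + 0.5Q so Q* = 10.6667 and P* = 48.3333.
With the tax, sellers need 10 more per unit: 59 - Q = 43 + 0.5Q + 10, so Q_t = 4. Buyers pay P_b = 55; sellers receive P_s = P_b - 10 = 45.
Deadweight loss is the triangle between the curves from Q_t to Q*: (1/2)(10.6667 - 4)(10) = 33.3333.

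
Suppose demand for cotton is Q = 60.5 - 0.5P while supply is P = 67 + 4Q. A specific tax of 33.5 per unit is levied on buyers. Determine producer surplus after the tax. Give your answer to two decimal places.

23.35

Rewriting demand in inverse form: P = 121 - 2Q.
Without the tax, 121 - 2Q = 67 + 4Q so Q* = 9 and P* = 103.
With the tax, buyers' net willingness to pay falls by 33.5: (121 - 33.5) - 2Q = 67 + 4Q, so Q_t = 3.4167. Buyers pay P_b = 114.1667; sellers receive P_s = P_b - 33.5 = 80.6667.
PS = (1/2)(Q_t)(P_s - 67) = (1/2)(3.4167)(13.6667) = 23.3472.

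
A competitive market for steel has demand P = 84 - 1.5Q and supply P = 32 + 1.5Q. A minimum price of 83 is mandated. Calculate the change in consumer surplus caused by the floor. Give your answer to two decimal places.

-225.00

Free-market equilibrium: 84 - 1.5Q = 32 + 1.5Q gives Q* = 17.3333, P* = 58.
At P = 83, buyers demand (84 - 83)/1.5 = 0.6667 while sellers would supply more, so the quantity traded is 0.6667 at price 83.
CS goes from (1/2)(17.3333)(26) = 225.3333 to 0.3333 (computed as (84 - 83)(0.6667) - (1/2)(1.5)(0.6667)^2), a change of -225.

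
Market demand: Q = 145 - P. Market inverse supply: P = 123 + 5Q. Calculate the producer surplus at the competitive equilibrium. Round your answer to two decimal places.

33.61

Rewriting demand in inverse form: P = 145 - Q.
Setting demand equal to supply, 22 = 6Q, so Q* = 3.6667 and P* = 141.3333.
Producer surplus is the triangle above supply below P*: (1/2)(3.6667)(141.3333 - 123) = (1/2)(3.6667)(18.3333) = 33.6111.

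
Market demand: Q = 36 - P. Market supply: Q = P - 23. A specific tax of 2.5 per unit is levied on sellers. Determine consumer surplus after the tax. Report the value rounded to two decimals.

Rewriting demand in inverse form: P = 36 - Q.
Rewriting supply in inverse form: P = 23 + Q.
Without the tax, 36 - Q = 23 + Q so Q* = 6.5 and P* = 29.5.
With the tax, sellers need 2.5 more per unit: 36 - Q = 23 + Q + 2.5, so Q_t = 5.25. Buyers pay P_b = 30.75; sellers receive P_s = P_b - 2.5 = 28.25.
Consumer surplus is the triangle under demand above P_b: (1/2)(5.25)(36 - 30.75) = 13.7812.

13.78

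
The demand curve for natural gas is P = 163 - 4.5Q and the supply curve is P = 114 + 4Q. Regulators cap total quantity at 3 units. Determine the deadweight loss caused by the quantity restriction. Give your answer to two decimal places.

32.49

Unrestricted equilibrium: Q* = (163 - 114)/(4.5 + 4) = 5.7647.
At Q = 3 the demand price is 163 - 4.5(3) = 149.5 and the supply price is 114 + 4(3) = 126.
DWL = (1/2)(gap between curves at 3) x (Q* - 3) = (1/2)(23.5)(2.7647) = 32.4853.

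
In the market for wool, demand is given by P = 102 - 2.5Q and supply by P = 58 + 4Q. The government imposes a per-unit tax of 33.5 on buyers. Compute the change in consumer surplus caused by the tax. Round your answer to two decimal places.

-54.02

Pre-tax equilibrium: 102 - 2.5Q = 58 + 4Q gives Q* = 6.7692, P* = 85.0769.
A tax on buyers shifts demand down by 33.5: (102 - 33.5) - 2.5Q = 58 + 4Q, so Q_t = 1.6154. Buyers pay P_b = 97.9615; sellers receive P_s = P_b - 33.5 = 64.4615.
CS falls from (1/2)(6.7692)(16.9231) = 57.2781 to (1/2)(1.6154)(4.0385) = 3.2618, a change of -54.0163.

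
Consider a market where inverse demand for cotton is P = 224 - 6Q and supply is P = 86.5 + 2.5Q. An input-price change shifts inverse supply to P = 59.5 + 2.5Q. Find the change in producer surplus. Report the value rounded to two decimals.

Initial equilibrium: Q_0 = 16.1765, P_0 = 126.9412; CS_0 = (1/2)(16.1765)(97.0588) = 785.0346, PS_0 = (1/2)(16.1765)(40.4412) = 327.0978.
New equilibrium: 224 - 6Q = 59.5 + 2.5Q gives Q_1 = 19.3529, P_1 = 107.8824; CS_1 = 1123.609, PS_1 = 468.1704.
Change in producer surplus = 468.1704 - 327.0978 = 141.0727.

141.07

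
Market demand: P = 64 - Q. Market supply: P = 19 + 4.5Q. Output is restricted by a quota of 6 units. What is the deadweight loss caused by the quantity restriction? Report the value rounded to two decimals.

13.09

Without the quota, 64 - Q = 19 + 4.5Q gives Q* = 8.1818.
At Q = 6 the demand price is 64 - (6) = 58 and the supply price is 19 + 4.5(6) = 46.
Deadweight loss is the triangle between the curves from 6 to 8.1818: (1/2)(58 - 46)(8.1818 - 6) = 13.0909.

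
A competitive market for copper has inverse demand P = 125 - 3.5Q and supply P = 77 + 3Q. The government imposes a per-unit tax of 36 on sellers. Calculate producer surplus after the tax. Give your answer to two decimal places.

5.11

Pre-tax equilibrium: 125 - 3.5Q = 77 + 3Q gives Q* = 7.3846, P* = 99.1538.
A tax on sellers shifts supply up by 36: 125 - 3.5Q = 77 + 3Q + 36, so Q_t = 1.8462. Buyers pay P_b = 118.5385; sellers receive P_s = P_b - 36 = 82.5385.
PS = (1/2)(Q_t)(P_s - 77) = (1/2)(1.8462)(5.5385) = 5.1124.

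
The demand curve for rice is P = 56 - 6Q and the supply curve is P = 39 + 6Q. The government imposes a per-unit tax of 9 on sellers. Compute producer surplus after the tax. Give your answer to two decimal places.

Pre-tax equilibrium: 56 - 6Q = 39 + 6Q gives Q* = 1.4167, P* = 47.5.
With the tax, sellers need 9 more per unit: 56 - 6Q = 39 + 6Q + 9, so Q_t = 0.6667. Buyers pay P_b = 52; sellers receive P_s = P_b - 9 = 43.
Producer surplus is the triangle above supply below P_s: (1/2)(0.6667)(43 - 39) = 1.3333.

1.33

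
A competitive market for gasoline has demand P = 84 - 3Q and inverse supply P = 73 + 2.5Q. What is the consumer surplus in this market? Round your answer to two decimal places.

Setting demand equal to supply, 11 = 5.5Q, so Q* = 2 and P* = 78.
Consumer surplus is the triangle under demand above P*: (1/2)(2)(84 - 78) = (1/2)(2)(6) = 6.

6.00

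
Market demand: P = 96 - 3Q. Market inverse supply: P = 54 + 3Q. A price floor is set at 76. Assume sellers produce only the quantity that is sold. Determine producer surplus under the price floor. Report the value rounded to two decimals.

80.00

Free-market equilibrium: 96 - 3Q = 54 + 3Q gives Q* = 7, P* = 75.
At P = 76, buyers demand (96 - 76)/3 = 6.6667 while sellers would supply more, so the quantity traded is 6.6667 at price 76.
The supply price at Q = 6.6667 is 74. PS is the trapezoid between 76 and supply over [0, 6.6667]: (1/2)[(76 - 54) + (76 - 74)](6.6667) = 80.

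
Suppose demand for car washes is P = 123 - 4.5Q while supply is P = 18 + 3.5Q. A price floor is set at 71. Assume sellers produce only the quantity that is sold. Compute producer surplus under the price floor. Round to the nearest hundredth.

Without the control, 123 - 4.5Q = 18 + 3.5Q so Q* = 13.125 and P* = 63.9375.
At P = 71, buyers demand (123 - 71)/4.5 = 11.5556 while sellers would supply more, so the quantity traded is 11.5556 at price 71.
The supply price at Q = 11.5556 is 58.4444. PS is the trapezoid between 71 and supply over [0, 11.5556]: (1/2)[(71 - 18) + (71 - 58.4444)](11.5556) = 378.7654.

378.77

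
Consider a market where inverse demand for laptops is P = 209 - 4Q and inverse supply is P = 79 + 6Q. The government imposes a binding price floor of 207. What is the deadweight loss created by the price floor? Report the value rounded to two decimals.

781.25

Free-market equilibrium: 209 - 4Q = 79 + 6Q gives Q* = 13, P* = 157.
At the floor price 207, quantity demanded is (209 - 207)/4 = 0.5; demand is the short side, so Q = 0.5 trades at P = 207.
The lost-trades triangle has base Q* - 0.5 = 12.5 and height equal to the gap between the curves at Q = 0.5, which is 207 - 82 = 125. DWL = (1/2)(12.5)(125) = 781.25.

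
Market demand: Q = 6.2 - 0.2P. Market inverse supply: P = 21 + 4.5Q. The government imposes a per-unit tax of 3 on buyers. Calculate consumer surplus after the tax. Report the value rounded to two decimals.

Rewriting demand in inverse form: P = 31 - 5Q.
Pre-tax equilibrium: 31 - 5Q = 21 + 4.5Q gives Q* = 1.0526, P* = 25.7368.
A tax on buyers shifts demand down by 3: (31 - 3) - 5Q = 21 + 4.5Q, so Q_t = 0.7368. Buyers pay P_b = 27.3158; sellers receive P_s = P_b - 3 = 24.3158.
Consumer surplus is the triangle under demand above P_b: (1/2)(0.7368)(31 - 27.3158) = 1.3573.

1.36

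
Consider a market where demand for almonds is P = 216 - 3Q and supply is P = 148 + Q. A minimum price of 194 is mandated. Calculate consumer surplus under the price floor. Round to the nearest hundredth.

80.67

Without the control, 216 - 3Q = 148 + Q so Q* = 17 and P* = 165.
At P = 194, buyers demand (216 - 194)/3 = 7.3333 while sellers would supply more, so the quantity traded is 7.3333 at price 194.
CS is the triangle under demand above 194: (1/2)(7.3333)(216 - 194) = 80.6667.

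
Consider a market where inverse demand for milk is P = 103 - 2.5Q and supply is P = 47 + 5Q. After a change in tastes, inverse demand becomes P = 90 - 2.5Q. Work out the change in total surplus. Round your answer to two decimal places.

Initial equilibrium: Q_0 = 7.4667, P_0 = 84.3333; CS_0 = (1/2)(7.4667)(18.6667) = 69.6889, PS_0 = (1/2)(7.4667)(37.3333) = 139.3778.
New equilibrium: 90 - 2.5Q = 47 + 5Q gives Q_1 = 5.7333, P_1 = 75.6667; CS_1 = 41.0889, PS_1 = 82.1778.
Change in total surplus = (41.0889 + 82.1778) - (69.6889 + 139.3778) = -85.8.

-85.80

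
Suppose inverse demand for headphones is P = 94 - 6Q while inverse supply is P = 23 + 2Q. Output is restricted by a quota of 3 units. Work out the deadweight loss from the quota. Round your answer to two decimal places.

Without the quota, 94 - 6Q = 23 + 2Q gives Q* = 8.875.
At Q = 3 the demand price is 94 - 6(3) = 76 and the supply price is 23 + 2(3) = 29.
Deadweight loss is the triangle between the curves from 3 to 8.875: (1/2)(76 - 29)(8.875 - 3) = 138.0625.

138.06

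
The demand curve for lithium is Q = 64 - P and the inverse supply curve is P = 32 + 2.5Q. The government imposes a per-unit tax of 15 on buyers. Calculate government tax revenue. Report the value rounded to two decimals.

72.86

Rewriting demand in inverse form: P = 64 - Q.
Pre-tax equilibrium: 64 - Q = 32 + 2.5Q gives Q* = 9.1429, P* = 54.8571.
With the tax, buyers' net willingness to pay falls by 15: (64 - 15) - Q = 32 + 2.5Q, so Q_t = 4.8571. Buyers pay P_b = 59.1429; sellers receive P_s = P_b - 15 = 44.1429.
Tax revenue = t x Q_t = 15 x 4.8571 = 72.8571.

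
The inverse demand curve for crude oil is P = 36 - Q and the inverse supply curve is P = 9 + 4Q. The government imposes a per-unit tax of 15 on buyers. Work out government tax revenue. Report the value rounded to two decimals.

36.00

Without the tax, 36 - Q = 9 + 4Q so Q* = 5.4 and P* = 30.6.
A tax on buyers shifts demand down by 15: (36 - 15) - Q = 9 + 4Q, so Q_t = 2.4. Buyers pay P_b = 33.6; sellers receive P_s = P_b - 15 = 18.6.
Revenue is the tax times quantity traded: 15 x 2.4 = 36.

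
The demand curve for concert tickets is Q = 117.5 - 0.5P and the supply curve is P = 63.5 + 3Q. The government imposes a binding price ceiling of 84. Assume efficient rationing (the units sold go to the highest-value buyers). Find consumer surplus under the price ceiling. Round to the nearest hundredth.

985.14

Rewriting demand in inverse form: P = 235 - 2Q.
Without the control, 235 - 2Q = 63.5 + 3Q so Q* = 34.3 and P* = 166.4.
At P = 84, sellers supply (84 - 63.5)/3 = 6.8333 while buyers want more, so the quantity traded is 6.8333 at price 84.
The demand price at Q = 6.8333 is 221.3333. CS is the trapezoid between demand and 84 over [0, 6.8333]: (1/2)[(235 - 84) + (221.3333 - 84)](6.8333) = 985.1389.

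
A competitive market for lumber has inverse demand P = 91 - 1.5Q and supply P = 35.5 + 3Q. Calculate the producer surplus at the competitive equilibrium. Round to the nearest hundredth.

Equilibrium: 91 - 1.5Q = 35.5 + 3Q, so Q* = 12.3333 and P* = 72.5.
Producer surplus is the triangle above supply below P*: (1/2)(12.3333)(72.5 - 35.5) = (1/2)(12.3333)(37) = 228.1667.

228.17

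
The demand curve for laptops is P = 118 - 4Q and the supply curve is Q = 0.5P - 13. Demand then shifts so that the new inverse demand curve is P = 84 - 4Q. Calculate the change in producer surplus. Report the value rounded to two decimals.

-141.67

Rewriting supply in inverse form: P = 26 + 2Q.
Initial equilibrium: Q_0 = 15.3333, P_0 = 56.6667; CS_0 = (1/2)(15.3333)(61.3333) = 470.2222, PS_0 = (1/2)(15.3333)(30.6667) = 235.1111.
New equilibrium: 84 - 4Q = 26 + 2Q gives Q_1 = 9.6667, P_1 = 45.3333; CS_1 = 186.8889, PS_1 = 93.4444.
Change in producer surplus = 93.4444 - 235.1111 = -141.6667.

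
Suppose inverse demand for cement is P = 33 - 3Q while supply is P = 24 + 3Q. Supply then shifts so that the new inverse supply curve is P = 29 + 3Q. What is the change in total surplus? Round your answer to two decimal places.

-5.42

Initial equilibrium: Q_0 = 1.5, P_0 = 28.5; CS_0 = (1/2)(1.5)(4.5) = 3.375, PS_0 = (1/2)(1.5)(4.5) = 3.375.
New equilibrium: 33 - 3Q = 29 + 3Q gives Q_1 = 0.6667, P_1 = 31; CS_1 = 0.6667, PS_1 = 0.6667.
Change in total surplus = (0.6667 + 0.6667) - (3.375 + 3.375) = -5.4167.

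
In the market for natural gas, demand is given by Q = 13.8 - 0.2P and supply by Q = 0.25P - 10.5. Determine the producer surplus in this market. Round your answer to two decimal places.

Rewriting demand in inverse form: P = 69 - 5Q.
Rewriting supply in inverse form: P = 42 + 4Q.
Equilibrium: 69 - 5Q = 42 + 4Q, so Q* = 3 and P* = 54.
PS is the area between P* and the supply curve from 0 to Q*: (1/2)(3)(12) = 18.

18.00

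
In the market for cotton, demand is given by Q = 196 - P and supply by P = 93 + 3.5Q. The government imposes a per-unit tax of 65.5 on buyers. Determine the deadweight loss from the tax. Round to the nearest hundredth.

Rewriting demand in inverse form: P = 196 - Q.
Pre-tax equilibrium: 196 - Q = 93 + 3.5Q gives Q* = 22.8889, P* = 173.1111.
A tax on buyers shifts demand down by 65.5: (196 - 65.5) - Q = 93 + 3.5Q, so Q_t = 8.3333. Buyers pay P_b = 187.6667; sellers receive P_s = P_b - 65.5 = 122.1667.
Deadweight loss is the triangle between the curves from Q_t to Q*: (1/2)(22.8889 - 8.3333)(65.5) = 476.6944.

476.69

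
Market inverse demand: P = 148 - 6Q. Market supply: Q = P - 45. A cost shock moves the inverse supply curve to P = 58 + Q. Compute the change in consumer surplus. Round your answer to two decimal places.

Rewriting supply in inverse form: P = 45 + Q.
Initial equilibrium: Q_0 = 14.7143, P_0 = 59.7143; CS_0 = (1/2)(14.7143)(88.2857) = 649.5306, PS_0 = (1/2)(14.7143)(14.7143) = 108.2551.
New equilibrium: 148 - 6Q = 58 + Q gives Q_1 = 12.8571, P_1 = 70.8571; CS_1 = 495.9184, PS_1 = 82.6531.
Change in consumer surplus = 495.9184 - 649.5306 = -153.6122.

-153.61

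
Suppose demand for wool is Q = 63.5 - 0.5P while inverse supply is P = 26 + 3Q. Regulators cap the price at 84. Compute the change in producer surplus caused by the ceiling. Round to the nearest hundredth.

Rewriting demand in inverse form: P = 127 - 2Q.
Free-market equilibrium: 127 - 2Q = 26 + 3Q gives Q* = 20.2, P* = 86.6.
At P = 84, sellers supply (84 - 26)/3 = 19.3333 while buyers want more, so the quantity traded is 19.3333 at price 84.
PS goes from (1/2)(20.2)(60.6) = 612.06 to 560.6667 (computed as (84 - 26)(19.3333) - (1/2)(3)(19.3333)^2), a change of -51.3933.

-51.39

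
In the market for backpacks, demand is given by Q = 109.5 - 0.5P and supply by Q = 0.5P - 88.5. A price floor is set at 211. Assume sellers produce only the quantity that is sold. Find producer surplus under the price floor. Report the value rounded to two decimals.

120.00

Rewriting demand in inverse form: P = 219 - 2Q.
Rewriting supply in inverse form: P = 177 + 2Q.
Free-market equilibrium: 219 - 2Q = 177 + 2Q gives Q* = 10.5, P* = 198.
At the floor price 211, quantity demanded is (219 - 211)/2 = 4; demand is the short side, so Q = 4 trades at P = 211.
The supply price at Q = 4 is 185. PS is the trapezoid between 211 and supply over [0, 4]: (1/2)[(211 - 177) + (211 - 185)](4) = 120.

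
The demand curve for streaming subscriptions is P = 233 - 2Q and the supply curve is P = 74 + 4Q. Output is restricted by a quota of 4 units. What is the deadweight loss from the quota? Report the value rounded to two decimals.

1518.75

Without the quota, 233 - 2Q = 74 + 4Q gives Q* = 26.5.
At Q = 4 the demand price is 233 - 2(4) = 225 and the supply price is 74 + 4(4) = 90.
DWL = (1/2)(gap between curves at 4) x (Q* - 4) = (1/2)(135)(22.5) = 1518.75.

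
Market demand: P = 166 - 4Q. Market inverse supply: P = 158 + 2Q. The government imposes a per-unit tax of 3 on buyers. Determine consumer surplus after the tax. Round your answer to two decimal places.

1.39

Pre-tax equilibrium: 166 - 4Q = 158 + 2Q gives Q* = 1.3333, P* = 160.6667.
A tax on buyers shifts demand down by 3: (166 - 3) - 4Q = 158 + 2Q, so Q_t = 0.8333. Buyers pay P_b = 162.6667; sellers receive P_s = P_b - 3 = 159.6667.
CS = (1/2)(Q_t)(166 - P_b) = (1/2)(0.8333)(3.3333) = 1.3889.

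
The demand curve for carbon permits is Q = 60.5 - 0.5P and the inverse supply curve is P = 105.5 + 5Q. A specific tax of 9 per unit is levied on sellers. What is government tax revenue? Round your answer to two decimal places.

8.36

Rewriting demand in inverse form: P = 121 - 2Q.
Pre-tax equilibrium: 121 - 2Q = 105.5 + 5Q gives Q* = 2.2143, P* = 116.5714.
A tax on sellers shifts supply up by 9: 121 - 2Q = 105.5 + 5Q + 9, so Q_t = 0.9286. Buyers pay P_b = 119.1429; sellers receive P_s = P_b - 9 = 110.1429.
Revenue is the tax times quantity traded: 9 x 0.9286 = 8.3571.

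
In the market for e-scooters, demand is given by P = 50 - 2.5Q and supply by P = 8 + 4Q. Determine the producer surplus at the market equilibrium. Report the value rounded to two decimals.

Set 50 - 2.5Q = 8 + 4Q, which gives 42 = 6.5Q, so Q* = 6.4615 and P* = 50 - 2.5(6.4615) = 33.8462.
The supply curve's price intercept is 8, so PS = (1/2)(Q*)(P* - 8) = (1/2)(6.4615)(25.8462) = 83.503.

83.50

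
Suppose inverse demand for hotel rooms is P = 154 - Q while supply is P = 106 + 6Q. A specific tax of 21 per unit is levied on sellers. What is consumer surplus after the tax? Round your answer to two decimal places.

Without the tax, 154 - Q = 106 + 6Q so Q* = 6.8571 and P* = 147.1429.
A tax on sellers shifts supply up by 21: 154 - Q = 106 + 6Q + 21, so Q_t = 3.8571. Buyers pay P_b = 150.1429; sellers receive P_s = P_b - 21 = 129.1429.
Consumer surplus is the triangle under demand above P_b: (1/2)(3.8571)(154 - 150.1429) = 7.4388.

7.44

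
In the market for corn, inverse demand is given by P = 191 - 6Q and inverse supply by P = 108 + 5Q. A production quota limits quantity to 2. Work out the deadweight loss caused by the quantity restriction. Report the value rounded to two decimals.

169.14

Without the quota, 191 - 6Q = 108 + 5Q gives Q* = 7.5455.
At Q = 2 the demand price is 191 - 6(2) = 179 and the supply price is 108 + 5(2) = 118.
Deadweight loss is the triangle between the curves from 2 to 7.5455: (1/2)(179 - 118)(7.5455 - 2) = 169.1364.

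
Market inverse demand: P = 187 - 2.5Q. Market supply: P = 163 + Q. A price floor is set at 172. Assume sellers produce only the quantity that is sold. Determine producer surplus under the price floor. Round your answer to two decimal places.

36.00

Free-market equilibrium: 187 - 2.5Q = 163 + Q gives Q* = 6.8571, P* = 169.8571.
At P = 172, buyers demand (187 - 172)/2.5 = 6 while sellers would supply more, so the quantity traded is 6 at price 172.
The supply price at Q = 6 is 169. PS is the trapezoid between 172 and supply over [0, 6]: (1/2)[(172 - 163) + (172 - 169)](6) = 36.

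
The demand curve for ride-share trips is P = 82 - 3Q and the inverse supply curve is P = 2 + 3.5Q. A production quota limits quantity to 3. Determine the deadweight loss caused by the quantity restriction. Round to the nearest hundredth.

Unrestricted equilibrium: Q* = (82 - 2)/(3 + 3.5) = 12.3077.
At Q = 3 the demand price is 82 - 3(3) = 73 and the supply price is 2 + 3.5(3) = 12.5.
Deadweight loss is the triangle between the curves from 3 to 12.3077: (1/2)(73 - 12.5)(12.3077 - 3) = 281.5577.

281.56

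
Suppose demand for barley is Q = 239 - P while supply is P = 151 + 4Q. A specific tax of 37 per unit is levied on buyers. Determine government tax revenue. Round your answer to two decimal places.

Rewriting demand in inverse form: P = 239 - Q.
Pre-tax equilibrium: 239 - Q = 151 + 4Q gives Q* = 17.6, P* = 221.4.
A tax on buyers shifts demand down by 37: (239 - 37) - Q = 151 + 4Q, so Q_t = 10.2. Buyers pay P_b = 228.8; sellers receive P_s = P_b - 37 = 191.8.
Tax revenue = t x Q_t = 37 x 10.2 = 377.4.

377.40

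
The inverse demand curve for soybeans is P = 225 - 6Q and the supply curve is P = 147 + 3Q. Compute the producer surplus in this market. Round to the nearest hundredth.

112.67

Setting demand equal to supply, 78 = 9Q, so Q* = 8.6667 and P* = 173.
PS is the area between P* and the supply curve from 0 to Q*: (1/2)(8.6667)(26) = 112.6667.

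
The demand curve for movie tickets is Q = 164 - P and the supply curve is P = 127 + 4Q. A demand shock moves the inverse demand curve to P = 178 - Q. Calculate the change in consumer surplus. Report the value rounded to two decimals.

Rewriting demand in inverse form: P = 164 - Q.
Initial equilibrium: Q_0 = 7.4, P_0 = 156.6; CS_0 = (1/2)(7.4)(7.4) = 27.38, PS_0 = (1/2)(7.4)(29.6) = 109.52.
New equilibrium: 178 - Q = 127 + 4Q gives Q_1 = 10.2, P_1 = 167.8; CS_1 = 52.02, PS_1 = 208.08.
Change in consumer surplus = 52.02 - 27.38 = 24.64.

24.64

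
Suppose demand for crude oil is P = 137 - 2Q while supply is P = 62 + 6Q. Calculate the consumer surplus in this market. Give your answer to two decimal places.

87.89

Setting demand equal to supply, 75 = 8Q, so Q* = 9.375 and P* = 118.25.
The demand choke price is 137, so CS = (1/2)(Q*)(137 - P*) = (1/2)(9.375)(18.75) = 87.8906.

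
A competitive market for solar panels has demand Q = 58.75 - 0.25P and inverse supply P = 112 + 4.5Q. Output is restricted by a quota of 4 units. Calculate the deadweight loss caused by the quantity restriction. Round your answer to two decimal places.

465.94

Rewriting demand in inverse form: P = 235 - 4Q.
Without the quota, 235 - 4Q = 112 + 4.5Q gives Q* = 14.4706.
At Q = 4 the demand price is 235 - 4(4) = 219 and the supply price is 112 + 4.5(4) = 130.
DWL = (1/2)(gap between curves at 4) x (Q* - 4) = (1/2)(89)(10.4706) = 465.9412.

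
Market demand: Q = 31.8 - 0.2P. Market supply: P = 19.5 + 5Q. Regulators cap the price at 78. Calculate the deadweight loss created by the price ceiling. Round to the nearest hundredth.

25.31

Rewriting demand in inverse form: P = 159 - 5Q.
Without the control, 159 - 5Q = 19.5 + 5Q so Q* = 13.95 and P* = 89.25.
At P = 78, sellers supply (78 - 19.5)/5 = 11.7 while buyers want more, so the quantity traded is 11.7 at price 78.
At Q = 11.7 the demand price is 100.5 and the supply price is 78. Deadweight loss is the triangle between the curves from 11.7 to 13.95: (1/2)(100.5 - 78)(13.95 - 11.7) = 25.3125.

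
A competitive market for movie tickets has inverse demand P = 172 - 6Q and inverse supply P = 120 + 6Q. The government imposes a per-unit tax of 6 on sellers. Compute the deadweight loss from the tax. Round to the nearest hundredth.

1.50

Without the tax, 172 - 6Q = 120 + 6Q so Q* = 4.3333 and P* = 146.
A tax on sellers shifts supply up by 6: 172 - 6Q = 120 + 6Q + 6, so Q_t = 3.8333. Buyers pay P_b = 149; sellers receive P_s = P_b - 6 = 143.
Deadweight loss is the triangle between the curves from Q_t to Q*: (1/2)(4.3333 - 3.8333)(6) = 1.5.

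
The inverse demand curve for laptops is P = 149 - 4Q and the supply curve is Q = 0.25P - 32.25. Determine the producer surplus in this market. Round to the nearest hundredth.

Rewriting supply in inverse form: P = 129 + 4Q.
Set 149 - 4Q = 129 + 4Q, which gives 20 = 8Q, so Q* = 2.5 and P* = 149 - 4(2.5) = 139.
PS is the area between P* and the supply curve from 0 to Q*: (1/2)(2.5)(10) = 12.5.

12.50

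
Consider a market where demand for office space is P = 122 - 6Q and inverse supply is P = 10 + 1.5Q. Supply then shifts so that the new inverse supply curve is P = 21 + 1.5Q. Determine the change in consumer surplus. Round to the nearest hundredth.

Initial equilibrium: Q_0 = 14.9333, P_0 = 32.4; CS_0 = (1/2)(14.9333)(89.6) = 669.0133, PS_0 = (1/2)(14.9333)(22.4) = 167.2533.
New equilibrium: 122 - 6Q = 21 + 1.5Q gives Q_1 = 13.4667, P_1 = 41.2; CS_1 = 544.0533, PS_1 = 136.0133.
Change in consumer surplus = 544.0533 - 669.0133 = -124.96.

-124.96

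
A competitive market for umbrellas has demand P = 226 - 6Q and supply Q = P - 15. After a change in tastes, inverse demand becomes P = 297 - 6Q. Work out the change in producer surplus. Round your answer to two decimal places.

Rewriting supply in inverse form: P = 15 + Q.
Initial equilibrium: Q_0 = 30.1429, P_0 = 45.1429; CS_0 = (1/2)(30.1429)(180.8571) = 2725.7755, PS_0 = (1/2)(30.1429)(30.1429) = 454.2959.
New equilibrium: 297 - 6Q = 15 + Q gives Q_1 = 40.2857, P_1 = 55.2857; CS_1 = 4868.8163, PS_1 = 811.4694.
Change in producer surplus = 811.4694 - 454.2959 = 357.1735.

357.17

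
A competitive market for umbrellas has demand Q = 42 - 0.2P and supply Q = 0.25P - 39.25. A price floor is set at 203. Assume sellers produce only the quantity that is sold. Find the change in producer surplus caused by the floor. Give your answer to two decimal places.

Rewriting demand in inverse form: P = 210 - 5Q.
Rewriting supply in inverse form: P = 157 + 4Q.
Free-market equilibrium: 210 - 5Q = 157 + 4Q gives Q* = 5.8889, P* = 180.5556.
At the floor price 203, quantity demanded is (210 - 203)/5 = 1.4; demand is the short side, so Q = 1.4 trades at P = 203.
PS goes from (1/2)(5.8889)(23.5556) = 69.358 to 60.48 (computed as (203 - 157)(1.4) - (1/2)(4)(1.4)^2), a change of -8.878.

-8.88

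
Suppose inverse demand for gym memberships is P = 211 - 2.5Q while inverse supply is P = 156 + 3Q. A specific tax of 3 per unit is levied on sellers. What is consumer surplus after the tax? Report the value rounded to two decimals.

111.74

Pre-tax equilibrium: 211 - 2.5Q = 156 + 3Q gives Q* = 10, P* = 186.
A tax on sellers shifts supply up by 3: 211 - 2.5Q = 156 + 3Q + 3, so Q_t = 9.4545. Buyers pay P_b = 187.3636; sellers receive P_s = P_b - 3 = 184.3636.
CS = (1/2)(Q_t)(211 - P_b) = (1/2)(9.4545)(23.6364) = 111.7355.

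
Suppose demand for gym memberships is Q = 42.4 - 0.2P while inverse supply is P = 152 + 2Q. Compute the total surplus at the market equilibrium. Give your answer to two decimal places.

Rewriting demand in inverse form: P = 212 - 5Q.
Equilibrium: 212 - 5Q = 152 + 2Q, so Q* = 8.5714 and P* = 169.1429.
Total surplus is the full triangle between the curves from 0 to Q*: (1/2)(8.5714)(212 - 152) = 257.1429.

257.14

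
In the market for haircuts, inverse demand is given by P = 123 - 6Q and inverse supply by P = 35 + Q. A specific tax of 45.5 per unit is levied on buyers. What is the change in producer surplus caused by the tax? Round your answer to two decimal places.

Pre-tax equilibrium: 123 - 6Q = 35 + Q gives Q* = 12.5714, P* = 47.5714.
With the tax, buyers' net willingness to pay falls by 45.5: (123 - 45.5) - 6Q = 35 + Q, so Q_t = 6.0714. Buyers pay P_b = 86.5714; sellers receive P_s = P_b - 45.5 = 41.0714.
PS falls from (1/2)(12.5714)(12.5714) = 79.0204 to (1/2)(6.0714)(6.0714) = 18.4311, a change of -60.5893.

-60.59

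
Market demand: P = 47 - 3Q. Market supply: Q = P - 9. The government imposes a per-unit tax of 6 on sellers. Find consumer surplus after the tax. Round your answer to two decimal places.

Rewriting supply in inverse form: P = 9 + Q.
Without the tax, 47 - 3Q = 9 + Q so Q* = 9.5 and P* = 18.5.
With the tax, sellers need 6 more per unit: 47 - 3Q = 9 + Q + 6, so Q_t = 8. Buyers pay P_b = 23; sellers receive P_s = P_b - 6 = 17.
CS = (1/2)(Q_t)(47 - P_b) = (1/2)(8)(24) = 96.

96.00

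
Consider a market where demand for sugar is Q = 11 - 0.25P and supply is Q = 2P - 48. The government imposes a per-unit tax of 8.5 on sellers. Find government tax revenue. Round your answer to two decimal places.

21.72

Rewriting demand in inverse form: P = 44 - 4Q.
Rewriting supply in inverse form: P = 24 + 0.5Q.
Pre-tax equilibrium: 44 - 4Q = 24 + 0.5Q gives Q* = 4.4444, P* = 26.2222.
A tax on sellers shifts supply up by 8.5: 44 - 4Q = 24 + 0.5Q + 8.5, so Q_t = 2.5556. Buyers pay P_b = 33.7778; sellers receive P_s = P_b - 8.5 = 25.2778.
Tax revenue = t x Q_t = 8.5 x 2.5556 = 21.7222.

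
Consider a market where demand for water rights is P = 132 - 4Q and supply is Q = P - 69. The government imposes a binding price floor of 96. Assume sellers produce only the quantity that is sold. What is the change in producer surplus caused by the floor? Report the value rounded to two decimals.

Rewriting supply in inverse form: P = 69 + Q.
Without the control, 132 - 4Q = 69 + Q so Q* = 12.6 and P* = 81.6.
At the floor price 96, quantity demanded is (132 - 96)/4 = 9; demand is the short side, so Q = 9 trades at P = 96.
PS goes from (1/2)(12.6)(12.6) = 79.38 to 202.5 (computed as (96 - 69)(9) - (1/2)(1)(9)^2), a change of 123.12.

123.12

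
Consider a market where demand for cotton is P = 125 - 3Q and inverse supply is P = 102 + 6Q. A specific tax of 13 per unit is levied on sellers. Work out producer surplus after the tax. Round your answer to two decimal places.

Without the tax, 125 - 3Q = 102 + 6Q so Q* = 2.5556 and P* = 117.3333.
With the tax, sellers need 13 more per unit: 125 - 3Q = 102 + 6Q + 13, so Q_t = 1.1111. Buyers pay P_b = 121.6667; sellers receive P_s = P_b - 13 = 108.6667.
Producer surplus is the triangle above supply below P_s: (1/2)(1.1111)(108.6667 - 102) = 3.7037.

3.70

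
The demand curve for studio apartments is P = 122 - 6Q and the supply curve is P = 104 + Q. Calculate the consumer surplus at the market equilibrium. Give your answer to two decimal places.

19.84

Setting demand equal to supply, 18 = 7Q, so Q* = 2.5714 and P* = 106.5714.
CS is the area between the demand curve and P* from 0 to Q*: (1/2)(2.5714)(15.4286) = 19.8367.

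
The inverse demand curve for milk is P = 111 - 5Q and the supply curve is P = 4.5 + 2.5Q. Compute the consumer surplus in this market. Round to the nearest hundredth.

Set 111 - 5Q = 4.5 + 2.5Q, which gives 106.5 = 7.5Q, so Q* = 14.2 and P* = 111 - 5(14.2) = 40.
Consumer surplus is the triangle under demand above P*: (1/2)(14.2)(111 - 40) = (1/2)(14.2)(71) = 504.1.

504.10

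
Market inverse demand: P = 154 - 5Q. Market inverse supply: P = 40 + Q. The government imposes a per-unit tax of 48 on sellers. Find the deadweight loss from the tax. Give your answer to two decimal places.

192.00

Pre-tax equilibrium: 154 - 5Q = 40 + Q gives Q* = 19, P* = 59.
With the tax, sellers need 48 more per unit: 154 - 5Q = 40 + Q + 48, so Q_t = 11. Buyers pay P_b = 99; sellers receive P_s = P_b - 48 = 51.
The welfare triangle lost has base Q* - Q_t = 8 and height t = 48, so DWL = (1/2)(8)(48) = 192.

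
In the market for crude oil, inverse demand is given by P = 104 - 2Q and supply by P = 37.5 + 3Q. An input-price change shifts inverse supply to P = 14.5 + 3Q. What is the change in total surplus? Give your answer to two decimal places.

Initial equilibrium: Q_0 = 13.3, P_0 = 77.4; CS_0 = (1/2)(13.3)(26.6) = 176.89, PS_0 = (1/2)(13.3)(39.9) = 265.335.
New equilibrium: 104 - 2Q = 14.5 + 3Q gives Q_1 = 17.9, P_1 = 68.2; CS_1 = 320.41, PS_1 = 480.615.
Change in total surplus = (320.41 + 480.615) - (176.89 + 265.335) = 358.8.

358.80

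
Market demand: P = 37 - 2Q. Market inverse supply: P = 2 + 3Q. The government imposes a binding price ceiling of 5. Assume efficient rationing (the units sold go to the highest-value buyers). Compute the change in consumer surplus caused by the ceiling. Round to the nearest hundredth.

Free-market equilibrium: 37 - 2Q = 2 + 3Q gives Q* = 7, P* = 23.
At P = 5, sellers supply (5 - 2)/3 = 1 while buyers want more, so the quantity traded is 1 at price 5.
CS goes from (1/2)(7)(14) = 49 to 31 (computed as (37 - 5)(1) - (1/2)(2)(1)^2), a change of -18.

-18.00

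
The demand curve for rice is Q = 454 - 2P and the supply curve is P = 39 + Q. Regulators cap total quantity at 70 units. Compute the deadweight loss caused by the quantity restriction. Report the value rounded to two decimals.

2296.33

Rewriting demand in inverse form: P = 227 - 0.5Q.
Without the quota, 227 - 0.5Q = 39 + Q gives Q* = 125.3333.
At Q = 70 the demand price is 227 - 0.5(70) = 192 and the supply price is 39 + (70) = 109.
DWL = (1/2)(gap between curves at 70) x (Q* - 70) = (1/2)(83)(55.3333) = 2296.3333.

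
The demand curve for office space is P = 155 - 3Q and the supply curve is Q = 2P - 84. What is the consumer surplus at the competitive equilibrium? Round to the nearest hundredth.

1563.55

Rewriting supply in inverse form: P = 42 + 0.5Q.
Equilibrium: 155 - 3Q = 42 + 0.5Q, so Q* = 32.2857 and P* = 58.1429.
CS is the area between the demand curve and P* from 0 to Q*: (1/2)(32.2857)(96.8571) = 1563.551.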